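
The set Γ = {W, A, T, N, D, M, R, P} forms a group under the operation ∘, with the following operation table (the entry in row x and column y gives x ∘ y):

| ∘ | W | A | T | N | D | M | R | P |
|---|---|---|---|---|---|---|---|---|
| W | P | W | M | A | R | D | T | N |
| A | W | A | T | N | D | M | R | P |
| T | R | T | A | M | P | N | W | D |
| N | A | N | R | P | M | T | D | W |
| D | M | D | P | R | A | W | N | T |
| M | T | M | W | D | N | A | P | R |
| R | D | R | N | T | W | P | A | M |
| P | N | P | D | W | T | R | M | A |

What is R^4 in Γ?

A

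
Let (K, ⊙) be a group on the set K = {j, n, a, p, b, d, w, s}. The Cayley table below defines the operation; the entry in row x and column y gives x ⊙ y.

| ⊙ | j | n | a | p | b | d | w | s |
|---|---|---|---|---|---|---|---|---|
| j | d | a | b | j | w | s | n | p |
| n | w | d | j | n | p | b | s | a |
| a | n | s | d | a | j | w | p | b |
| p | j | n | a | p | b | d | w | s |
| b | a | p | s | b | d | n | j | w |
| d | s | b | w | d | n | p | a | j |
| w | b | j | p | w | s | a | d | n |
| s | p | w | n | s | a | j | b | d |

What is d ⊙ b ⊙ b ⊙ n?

n

d ⊙ b = n
n ⊙ b = p
p ⊙ n = n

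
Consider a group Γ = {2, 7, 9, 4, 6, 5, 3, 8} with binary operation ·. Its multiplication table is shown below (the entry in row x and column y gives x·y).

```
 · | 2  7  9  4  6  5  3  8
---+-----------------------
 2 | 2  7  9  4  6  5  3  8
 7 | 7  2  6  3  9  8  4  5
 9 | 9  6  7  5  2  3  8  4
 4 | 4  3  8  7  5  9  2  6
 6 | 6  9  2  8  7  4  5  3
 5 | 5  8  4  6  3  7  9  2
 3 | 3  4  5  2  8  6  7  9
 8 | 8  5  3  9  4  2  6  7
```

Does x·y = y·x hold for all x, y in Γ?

No

8·3 = 6 but 3·8 = 9.
Since 8 and 3 do not commute, Γ is not abelian.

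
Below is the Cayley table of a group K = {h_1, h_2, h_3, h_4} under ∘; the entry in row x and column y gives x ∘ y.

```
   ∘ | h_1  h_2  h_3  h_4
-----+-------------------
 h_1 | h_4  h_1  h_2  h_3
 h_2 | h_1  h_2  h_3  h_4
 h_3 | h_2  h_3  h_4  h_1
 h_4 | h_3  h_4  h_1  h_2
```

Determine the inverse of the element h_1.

h_3

First locate the identity: row h_2 matches the header, so h_2 is the identity.
Scan row h_1 for h_2: h_1 ∘ h_3 = h_2. Hence h_1^(-1) = h_3.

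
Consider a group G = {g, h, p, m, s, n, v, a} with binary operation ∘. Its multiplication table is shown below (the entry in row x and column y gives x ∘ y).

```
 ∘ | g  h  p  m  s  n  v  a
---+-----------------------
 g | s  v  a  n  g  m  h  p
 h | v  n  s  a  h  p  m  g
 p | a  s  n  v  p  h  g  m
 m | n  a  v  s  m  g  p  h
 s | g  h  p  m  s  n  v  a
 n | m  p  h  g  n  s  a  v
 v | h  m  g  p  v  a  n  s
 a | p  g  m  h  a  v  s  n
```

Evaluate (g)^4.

g^1 = g
g^2 = g ∘ g = s
g^3 = s ∘ g = g
g^4 = g ∘ g = s

s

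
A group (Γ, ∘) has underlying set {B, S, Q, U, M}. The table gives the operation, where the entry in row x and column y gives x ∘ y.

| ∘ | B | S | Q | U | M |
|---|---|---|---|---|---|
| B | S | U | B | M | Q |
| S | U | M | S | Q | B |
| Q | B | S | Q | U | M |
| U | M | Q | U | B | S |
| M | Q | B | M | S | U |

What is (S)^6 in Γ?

S

S^1 = S
S^2 = S ∘ S = M
S^3 = M ∘ S = B
S^4 = B ∘ S = U
S^5 = U ∘ S = Q
S^6 = Q ∘ S = S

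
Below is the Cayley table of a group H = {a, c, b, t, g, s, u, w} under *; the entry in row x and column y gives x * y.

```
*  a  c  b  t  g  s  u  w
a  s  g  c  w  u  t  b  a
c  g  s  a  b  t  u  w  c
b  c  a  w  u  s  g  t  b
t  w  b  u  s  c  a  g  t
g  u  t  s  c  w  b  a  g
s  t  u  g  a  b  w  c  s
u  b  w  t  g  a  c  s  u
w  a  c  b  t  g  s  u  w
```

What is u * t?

g

Read row u, column t: u * t = g.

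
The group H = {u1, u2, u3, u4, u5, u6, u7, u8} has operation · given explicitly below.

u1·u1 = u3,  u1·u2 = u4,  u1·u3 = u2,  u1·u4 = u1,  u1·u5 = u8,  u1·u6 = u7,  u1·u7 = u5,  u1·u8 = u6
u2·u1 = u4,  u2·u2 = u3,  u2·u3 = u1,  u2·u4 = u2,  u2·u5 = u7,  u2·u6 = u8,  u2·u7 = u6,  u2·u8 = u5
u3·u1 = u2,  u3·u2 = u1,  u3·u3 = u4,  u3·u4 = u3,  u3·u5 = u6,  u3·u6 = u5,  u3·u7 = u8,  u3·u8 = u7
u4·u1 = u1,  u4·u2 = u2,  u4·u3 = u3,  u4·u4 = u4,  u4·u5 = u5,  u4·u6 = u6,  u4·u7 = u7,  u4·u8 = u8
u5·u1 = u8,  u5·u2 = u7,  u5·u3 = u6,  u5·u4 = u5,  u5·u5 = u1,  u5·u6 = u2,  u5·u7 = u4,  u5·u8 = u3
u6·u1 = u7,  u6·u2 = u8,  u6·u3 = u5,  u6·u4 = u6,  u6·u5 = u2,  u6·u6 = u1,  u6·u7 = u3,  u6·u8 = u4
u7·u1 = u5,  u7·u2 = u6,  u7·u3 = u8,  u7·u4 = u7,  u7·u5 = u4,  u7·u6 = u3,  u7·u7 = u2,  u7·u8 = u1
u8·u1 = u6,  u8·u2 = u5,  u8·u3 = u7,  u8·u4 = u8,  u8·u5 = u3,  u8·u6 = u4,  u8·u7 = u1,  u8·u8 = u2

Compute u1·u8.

u6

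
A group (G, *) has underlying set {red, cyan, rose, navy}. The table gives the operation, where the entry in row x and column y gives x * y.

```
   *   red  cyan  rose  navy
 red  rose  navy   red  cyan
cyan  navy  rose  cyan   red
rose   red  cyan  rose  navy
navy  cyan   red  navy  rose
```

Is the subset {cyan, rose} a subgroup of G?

Yes

{cyan, rose} contains the identity rose.
Checking products: every product of two elements of {cyan, rose} (read from the table) lies in {cyan, rose}, so the set is closed.
In a finite group, a nonempty closed subset is a subgroup. So {cyan, rose} ≤ G.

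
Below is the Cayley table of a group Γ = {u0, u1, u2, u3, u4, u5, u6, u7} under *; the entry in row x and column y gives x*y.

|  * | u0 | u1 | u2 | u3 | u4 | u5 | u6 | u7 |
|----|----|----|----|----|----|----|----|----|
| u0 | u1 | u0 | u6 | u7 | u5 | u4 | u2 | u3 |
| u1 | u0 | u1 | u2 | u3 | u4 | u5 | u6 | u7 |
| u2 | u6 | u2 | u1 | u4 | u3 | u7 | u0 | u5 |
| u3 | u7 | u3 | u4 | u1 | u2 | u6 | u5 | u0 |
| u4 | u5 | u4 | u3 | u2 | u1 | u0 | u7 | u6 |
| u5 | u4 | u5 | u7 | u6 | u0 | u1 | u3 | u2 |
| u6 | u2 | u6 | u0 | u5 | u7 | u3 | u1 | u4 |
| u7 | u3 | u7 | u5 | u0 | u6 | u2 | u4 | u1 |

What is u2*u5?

Read row u2, column u5: u2*u5 = u7.

u7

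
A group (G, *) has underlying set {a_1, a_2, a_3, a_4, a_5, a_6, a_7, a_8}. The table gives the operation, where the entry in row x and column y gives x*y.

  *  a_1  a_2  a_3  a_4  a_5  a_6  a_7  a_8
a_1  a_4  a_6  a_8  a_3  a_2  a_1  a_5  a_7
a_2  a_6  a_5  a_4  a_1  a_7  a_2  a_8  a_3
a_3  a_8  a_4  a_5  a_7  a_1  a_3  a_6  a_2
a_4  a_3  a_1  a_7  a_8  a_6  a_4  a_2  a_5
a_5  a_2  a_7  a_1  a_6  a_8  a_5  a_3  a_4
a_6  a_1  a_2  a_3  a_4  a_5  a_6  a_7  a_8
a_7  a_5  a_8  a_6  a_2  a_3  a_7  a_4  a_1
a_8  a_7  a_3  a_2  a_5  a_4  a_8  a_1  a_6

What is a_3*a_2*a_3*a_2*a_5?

a_4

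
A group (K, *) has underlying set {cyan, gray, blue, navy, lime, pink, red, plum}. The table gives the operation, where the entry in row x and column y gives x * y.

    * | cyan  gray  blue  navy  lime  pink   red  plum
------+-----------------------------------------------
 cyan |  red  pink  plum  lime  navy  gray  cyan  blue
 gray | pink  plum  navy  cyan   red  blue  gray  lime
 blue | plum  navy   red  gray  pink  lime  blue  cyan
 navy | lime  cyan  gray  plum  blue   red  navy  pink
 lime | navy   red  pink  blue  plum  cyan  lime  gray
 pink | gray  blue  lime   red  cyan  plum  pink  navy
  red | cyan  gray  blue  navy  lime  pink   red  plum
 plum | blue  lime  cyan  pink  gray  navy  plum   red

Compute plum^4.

plum^1 = plum
plum^2 = plum * plum = red
plum^3 = red * plum = plum
plum^4 = plum * plum = red

red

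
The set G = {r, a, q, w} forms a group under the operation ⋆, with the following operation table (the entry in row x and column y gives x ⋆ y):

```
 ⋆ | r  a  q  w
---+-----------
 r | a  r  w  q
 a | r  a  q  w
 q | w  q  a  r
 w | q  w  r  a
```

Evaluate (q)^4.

a

q^1 = q
q^2 = q ⋆ q = a
q^3 = a ⋆ q = q
q^4 = q ⋆ q = a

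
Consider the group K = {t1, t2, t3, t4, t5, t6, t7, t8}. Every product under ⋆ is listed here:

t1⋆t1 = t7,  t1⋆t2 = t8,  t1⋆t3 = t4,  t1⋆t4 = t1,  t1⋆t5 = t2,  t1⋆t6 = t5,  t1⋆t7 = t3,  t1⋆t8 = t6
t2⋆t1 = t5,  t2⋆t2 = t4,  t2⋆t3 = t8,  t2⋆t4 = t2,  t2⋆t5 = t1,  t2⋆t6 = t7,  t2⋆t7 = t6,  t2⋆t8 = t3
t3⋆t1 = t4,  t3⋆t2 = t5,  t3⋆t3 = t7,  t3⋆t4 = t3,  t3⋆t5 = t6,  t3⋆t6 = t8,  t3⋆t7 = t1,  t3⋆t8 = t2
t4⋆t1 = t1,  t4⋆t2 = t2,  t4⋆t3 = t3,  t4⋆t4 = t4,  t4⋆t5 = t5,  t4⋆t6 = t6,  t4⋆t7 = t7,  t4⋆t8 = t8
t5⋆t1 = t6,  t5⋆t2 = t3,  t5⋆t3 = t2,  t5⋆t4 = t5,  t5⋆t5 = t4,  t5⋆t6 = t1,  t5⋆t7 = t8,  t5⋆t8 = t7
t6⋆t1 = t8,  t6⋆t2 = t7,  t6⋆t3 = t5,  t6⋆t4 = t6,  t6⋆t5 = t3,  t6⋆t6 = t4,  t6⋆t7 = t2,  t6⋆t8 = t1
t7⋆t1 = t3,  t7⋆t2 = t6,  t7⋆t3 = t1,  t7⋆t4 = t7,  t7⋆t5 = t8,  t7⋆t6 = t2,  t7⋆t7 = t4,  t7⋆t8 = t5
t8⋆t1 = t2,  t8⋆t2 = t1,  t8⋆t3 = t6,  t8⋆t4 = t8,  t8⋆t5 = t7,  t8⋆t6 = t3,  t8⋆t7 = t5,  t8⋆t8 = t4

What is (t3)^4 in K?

t4

t3^1 = t3
t3^2 = t3 ⋆ t3 = t7
t3^3 = t7 ⋆ t3 = t1
t3^4 = t1 ⋆ t3 = t4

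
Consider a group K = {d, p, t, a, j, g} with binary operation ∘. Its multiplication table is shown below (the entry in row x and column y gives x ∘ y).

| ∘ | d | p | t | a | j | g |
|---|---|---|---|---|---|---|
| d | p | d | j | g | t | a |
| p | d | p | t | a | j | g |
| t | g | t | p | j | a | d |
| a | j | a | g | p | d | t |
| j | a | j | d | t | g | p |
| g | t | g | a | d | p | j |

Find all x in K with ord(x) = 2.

Identity is p. Compute the order of each non-identity element by repeated multiplication:
  d: d → p  (order 2)
  t: t → p  (order 2)
  a: a → p  (order 2)
  j: j → g → p  (order 3)
  g: g → j → p  (order 3)
Elements of order 2: {a, d, t}.

{a, d, t}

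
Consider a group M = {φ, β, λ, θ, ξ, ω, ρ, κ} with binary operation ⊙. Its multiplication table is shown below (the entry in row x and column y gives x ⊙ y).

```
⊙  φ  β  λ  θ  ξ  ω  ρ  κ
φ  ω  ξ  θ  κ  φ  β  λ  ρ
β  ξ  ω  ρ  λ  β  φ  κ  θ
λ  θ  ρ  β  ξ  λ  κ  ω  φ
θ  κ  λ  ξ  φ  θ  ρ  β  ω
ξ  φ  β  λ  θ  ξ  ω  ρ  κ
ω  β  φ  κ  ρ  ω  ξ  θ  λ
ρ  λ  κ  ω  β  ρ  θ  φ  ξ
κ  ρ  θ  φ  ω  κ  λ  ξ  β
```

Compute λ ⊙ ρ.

ω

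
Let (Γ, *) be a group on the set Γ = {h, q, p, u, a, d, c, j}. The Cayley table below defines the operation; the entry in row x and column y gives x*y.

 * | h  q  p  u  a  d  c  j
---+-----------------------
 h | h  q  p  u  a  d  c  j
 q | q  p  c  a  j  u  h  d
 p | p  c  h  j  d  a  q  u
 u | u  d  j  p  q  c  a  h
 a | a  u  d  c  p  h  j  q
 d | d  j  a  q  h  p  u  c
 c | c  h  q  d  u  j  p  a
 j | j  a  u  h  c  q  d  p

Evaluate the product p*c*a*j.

p

p*c = q
q*a = j
j*j = p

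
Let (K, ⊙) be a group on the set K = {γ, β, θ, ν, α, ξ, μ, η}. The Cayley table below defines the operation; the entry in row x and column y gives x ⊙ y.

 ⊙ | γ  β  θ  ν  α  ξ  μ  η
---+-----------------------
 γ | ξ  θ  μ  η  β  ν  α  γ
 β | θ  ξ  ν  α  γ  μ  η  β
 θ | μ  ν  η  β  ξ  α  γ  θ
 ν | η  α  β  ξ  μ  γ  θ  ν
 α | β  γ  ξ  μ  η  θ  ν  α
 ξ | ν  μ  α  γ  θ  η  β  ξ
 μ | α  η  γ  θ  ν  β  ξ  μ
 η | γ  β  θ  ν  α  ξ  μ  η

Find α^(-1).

First locate the identity: row η matches the header, so η is the identity.
Scan row α for η: α ⊙ α = η. Hence α^(-1) = α.
(Structurally, K here is isomorphic to Z_2 x Z_4.)

α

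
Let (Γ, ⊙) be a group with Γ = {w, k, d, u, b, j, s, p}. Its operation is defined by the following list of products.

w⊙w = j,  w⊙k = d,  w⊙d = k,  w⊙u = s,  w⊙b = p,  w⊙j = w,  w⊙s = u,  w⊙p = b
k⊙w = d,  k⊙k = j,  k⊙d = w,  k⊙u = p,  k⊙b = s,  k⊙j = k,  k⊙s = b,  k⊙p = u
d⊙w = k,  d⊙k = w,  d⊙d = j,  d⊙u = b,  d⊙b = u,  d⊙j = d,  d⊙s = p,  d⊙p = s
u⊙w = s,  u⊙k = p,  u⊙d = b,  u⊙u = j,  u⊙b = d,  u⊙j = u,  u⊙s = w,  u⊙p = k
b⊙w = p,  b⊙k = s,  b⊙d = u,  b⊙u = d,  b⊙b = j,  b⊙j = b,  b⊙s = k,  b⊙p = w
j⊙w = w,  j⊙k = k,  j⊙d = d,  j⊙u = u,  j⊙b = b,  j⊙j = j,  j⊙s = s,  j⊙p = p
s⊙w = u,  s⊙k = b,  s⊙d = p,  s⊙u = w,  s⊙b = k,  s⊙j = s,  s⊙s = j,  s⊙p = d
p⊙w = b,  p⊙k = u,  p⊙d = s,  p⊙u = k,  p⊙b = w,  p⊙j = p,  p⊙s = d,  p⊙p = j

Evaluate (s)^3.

s^1 = s
s^2 = s ⊙ s = j
s^3 = j ⊙ s = s

s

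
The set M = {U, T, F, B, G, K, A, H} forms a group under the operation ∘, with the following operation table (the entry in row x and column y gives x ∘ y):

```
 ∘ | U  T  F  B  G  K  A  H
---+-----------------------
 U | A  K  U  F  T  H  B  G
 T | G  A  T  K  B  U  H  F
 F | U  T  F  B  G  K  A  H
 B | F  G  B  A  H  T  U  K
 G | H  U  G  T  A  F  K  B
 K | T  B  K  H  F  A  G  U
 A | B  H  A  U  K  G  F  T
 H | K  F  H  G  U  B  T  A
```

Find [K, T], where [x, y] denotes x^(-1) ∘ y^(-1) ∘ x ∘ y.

Identity is F; from the table K^(-1) = G and T^(-1) = H.
G ∘ H = B
B ∘ K = T
T ∘ T = A

A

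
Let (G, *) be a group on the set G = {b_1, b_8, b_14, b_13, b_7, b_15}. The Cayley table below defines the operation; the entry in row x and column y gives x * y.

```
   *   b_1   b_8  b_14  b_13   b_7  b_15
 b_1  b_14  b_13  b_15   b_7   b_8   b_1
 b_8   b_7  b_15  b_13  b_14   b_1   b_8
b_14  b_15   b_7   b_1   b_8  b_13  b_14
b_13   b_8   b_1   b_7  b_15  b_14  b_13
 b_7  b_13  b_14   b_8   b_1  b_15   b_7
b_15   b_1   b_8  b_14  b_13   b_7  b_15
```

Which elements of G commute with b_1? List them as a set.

{b_1, b_14, b_15}

Compare row b_1 with column b_1 entry by entry.
b_14 * b_1 = b_15 = b_1 * b_14, so b_14 commutes with b_1.
b_13 * b_1 = b_8 but b_1 * b_13 = b_7, so b_13 does not.
Collecting the elements that commute with b_1: C(b_1) = {b_1, b_14, b_15}.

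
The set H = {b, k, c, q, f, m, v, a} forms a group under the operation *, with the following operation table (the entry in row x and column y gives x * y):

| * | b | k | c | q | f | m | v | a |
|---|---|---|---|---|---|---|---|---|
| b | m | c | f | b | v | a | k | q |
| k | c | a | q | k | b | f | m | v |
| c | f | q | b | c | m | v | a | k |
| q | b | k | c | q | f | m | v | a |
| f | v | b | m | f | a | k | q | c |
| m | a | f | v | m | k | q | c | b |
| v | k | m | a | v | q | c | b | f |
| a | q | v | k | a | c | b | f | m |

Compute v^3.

v^1 = v
v^2 = v * v = b
v^3 = b * v = k

k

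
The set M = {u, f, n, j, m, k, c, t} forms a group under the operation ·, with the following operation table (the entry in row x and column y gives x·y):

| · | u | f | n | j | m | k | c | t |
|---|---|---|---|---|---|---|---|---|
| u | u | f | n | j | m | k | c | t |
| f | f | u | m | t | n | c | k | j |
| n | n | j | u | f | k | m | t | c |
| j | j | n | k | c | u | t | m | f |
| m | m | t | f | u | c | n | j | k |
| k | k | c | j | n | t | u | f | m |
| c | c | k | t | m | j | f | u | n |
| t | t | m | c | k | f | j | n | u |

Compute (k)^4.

k^1 = k
k^2 = k·k = u
k^3 = u·k = k
k^4 = k·k = u

u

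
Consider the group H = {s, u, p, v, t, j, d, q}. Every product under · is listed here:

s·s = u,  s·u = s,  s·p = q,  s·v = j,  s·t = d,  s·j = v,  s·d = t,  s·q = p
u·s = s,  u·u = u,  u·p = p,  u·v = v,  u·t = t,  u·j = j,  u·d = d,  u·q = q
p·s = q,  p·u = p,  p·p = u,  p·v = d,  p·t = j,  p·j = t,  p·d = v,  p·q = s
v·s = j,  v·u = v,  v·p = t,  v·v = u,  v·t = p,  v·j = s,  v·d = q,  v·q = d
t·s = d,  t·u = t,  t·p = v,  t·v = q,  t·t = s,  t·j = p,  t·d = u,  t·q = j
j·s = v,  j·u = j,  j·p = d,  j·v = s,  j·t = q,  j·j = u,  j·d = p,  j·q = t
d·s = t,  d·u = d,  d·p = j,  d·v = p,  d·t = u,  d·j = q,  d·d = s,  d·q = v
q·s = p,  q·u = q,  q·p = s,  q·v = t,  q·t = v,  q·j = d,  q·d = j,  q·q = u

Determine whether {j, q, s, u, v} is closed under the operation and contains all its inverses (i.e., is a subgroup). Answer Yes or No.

No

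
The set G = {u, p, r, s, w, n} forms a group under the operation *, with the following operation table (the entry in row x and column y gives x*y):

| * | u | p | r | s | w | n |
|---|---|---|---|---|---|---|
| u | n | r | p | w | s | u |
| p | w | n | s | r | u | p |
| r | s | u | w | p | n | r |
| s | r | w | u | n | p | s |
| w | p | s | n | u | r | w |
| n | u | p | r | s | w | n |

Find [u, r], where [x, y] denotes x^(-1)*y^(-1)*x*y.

w

Identity is n; from the table u^(-1) = u and r^(-1) = w.
u*w = s
s*u = r
r*r = w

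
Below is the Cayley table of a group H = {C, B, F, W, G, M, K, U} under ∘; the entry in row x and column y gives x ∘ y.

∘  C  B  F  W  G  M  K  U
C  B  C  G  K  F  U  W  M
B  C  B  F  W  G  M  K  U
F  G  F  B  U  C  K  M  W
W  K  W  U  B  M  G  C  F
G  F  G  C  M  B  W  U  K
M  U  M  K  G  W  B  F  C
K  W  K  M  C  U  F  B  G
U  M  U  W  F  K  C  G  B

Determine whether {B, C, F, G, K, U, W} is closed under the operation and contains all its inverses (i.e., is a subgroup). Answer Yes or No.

K ∘ F = M, which is not in {B, C, F, G, K, U, W}.
The subset is not closed under ∘, so it is not a subgroup.
(Structurally, H here is isomorphic to the elementary abelian group (Z_2)^3.)

No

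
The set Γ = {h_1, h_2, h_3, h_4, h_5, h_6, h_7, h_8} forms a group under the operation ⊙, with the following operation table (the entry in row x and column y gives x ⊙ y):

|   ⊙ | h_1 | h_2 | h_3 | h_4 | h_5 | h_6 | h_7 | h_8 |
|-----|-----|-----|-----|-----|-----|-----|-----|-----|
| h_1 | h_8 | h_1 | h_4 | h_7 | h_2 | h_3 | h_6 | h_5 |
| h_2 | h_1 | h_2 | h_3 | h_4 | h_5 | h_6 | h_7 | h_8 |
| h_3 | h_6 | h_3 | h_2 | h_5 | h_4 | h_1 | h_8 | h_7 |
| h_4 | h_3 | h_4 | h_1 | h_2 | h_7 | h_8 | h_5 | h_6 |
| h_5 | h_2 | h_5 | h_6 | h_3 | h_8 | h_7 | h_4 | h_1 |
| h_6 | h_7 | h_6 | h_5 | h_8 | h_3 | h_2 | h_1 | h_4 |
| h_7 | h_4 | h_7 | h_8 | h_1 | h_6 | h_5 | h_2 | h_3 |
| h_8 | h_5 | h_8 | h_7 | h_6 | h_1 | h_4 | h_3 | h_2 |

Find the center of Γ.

An element z is central iff its row equals its column in the table.
For h_3: h_3 ⊙ h_1 = h_6 ≠ h_4 = h_1 ⊙ h_3, so h_3 ∉ Z.
Checking each element this way leaves Z(Γ) = {h_2, h_8}.

{h_2, h_8}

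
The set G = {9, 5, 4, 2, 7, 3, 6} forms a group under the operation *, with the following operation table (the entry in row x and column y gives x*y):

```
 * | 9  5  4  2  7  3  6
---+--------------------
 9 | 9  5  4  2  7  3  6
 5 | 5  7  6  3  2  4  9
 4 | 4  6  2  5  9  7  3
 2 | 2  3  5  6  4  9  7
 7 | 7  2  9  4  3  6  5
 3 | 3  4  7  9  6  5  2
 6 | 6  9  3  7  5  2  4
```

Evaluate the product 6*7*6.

9

6*7 = 5
5*6 = 9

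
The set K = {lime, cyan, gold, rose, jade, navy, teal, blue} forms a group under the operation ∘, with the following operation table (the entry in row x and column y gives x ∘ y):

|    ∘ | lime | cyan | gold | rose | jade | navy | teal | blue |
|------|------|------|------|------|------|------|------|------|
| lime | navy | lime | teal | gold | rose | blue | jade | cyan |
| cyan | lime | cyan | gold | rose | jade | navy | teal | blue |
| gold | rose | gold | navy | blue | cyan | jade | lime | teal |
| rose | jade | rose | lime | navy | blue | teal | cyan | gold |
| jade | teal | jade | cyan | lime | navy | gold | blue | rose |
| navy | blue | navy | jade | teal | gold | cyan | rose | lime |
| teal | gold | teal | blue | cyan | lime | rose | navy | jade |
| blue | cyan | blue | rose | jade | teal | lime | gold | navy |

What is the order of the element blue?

4

The identity element is cyan (its row matches the header).
blue^1 = blue
blue^2 = blue ∘ blue = navy
blue^3 = navy ∘ blue = lime
blue^4 = lime ∘ blue = cyan
The first power of blue equal to the identity is blue^4, so ord(blue) = 4.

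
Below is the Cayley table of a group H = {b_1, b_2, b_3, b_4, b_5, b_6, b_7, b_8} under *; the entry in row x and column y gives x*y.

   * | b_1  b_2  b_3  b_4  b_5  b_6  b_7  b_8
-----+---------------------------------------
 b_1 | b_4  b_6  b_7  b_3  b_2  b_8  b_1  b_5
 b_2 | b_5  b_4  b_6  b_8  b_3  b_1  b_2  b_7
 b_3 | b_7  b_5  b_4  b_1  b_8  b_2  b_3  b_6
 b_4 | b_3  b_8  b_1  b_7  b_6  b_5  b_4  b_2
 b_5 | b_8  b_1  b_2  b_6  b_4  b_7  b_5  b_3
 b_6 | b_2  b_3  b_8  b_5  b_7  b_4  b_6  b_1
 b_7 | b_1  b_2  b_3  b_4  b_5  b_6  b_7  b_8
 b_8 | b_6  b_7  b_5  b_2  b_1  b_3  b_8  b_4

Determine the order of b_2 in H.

The identity element is b_7 (its row matches the header).
b_2^1 = b_2
b_2^2 = b_2*b_2 = b_4
b_2^3 = b_4*b_2 = b_8
b_2^4 = b_8*b_2 = b_7
The first power of b_2 equal to the identity is b_2^4, so ord(b_2) = 4.

4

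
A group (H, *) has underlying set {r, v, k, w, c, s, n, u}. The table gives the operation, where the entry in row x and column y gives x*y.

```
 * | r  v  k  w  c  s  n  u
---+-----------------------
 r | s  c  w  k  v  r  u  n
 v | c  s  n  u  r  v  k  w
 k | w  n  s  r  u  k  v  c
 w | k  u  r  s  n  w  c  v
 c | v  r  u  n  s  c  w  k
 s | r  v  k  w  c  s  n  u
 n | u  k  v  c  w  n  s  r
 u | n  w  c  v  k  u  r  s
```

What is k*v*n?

k*v = n
n*n = s

s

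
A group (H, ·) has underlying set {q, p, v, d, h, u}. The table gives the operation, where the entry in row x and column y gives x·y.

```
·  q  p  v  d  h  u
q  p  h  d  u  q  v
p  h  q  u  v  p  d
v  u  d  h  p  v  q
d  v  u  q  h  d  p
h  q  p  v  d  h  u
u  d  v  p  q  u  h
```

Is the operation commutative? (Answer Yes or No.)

q·u = v but u·q = d.
Since q and u do not commute, H is not abelian.

No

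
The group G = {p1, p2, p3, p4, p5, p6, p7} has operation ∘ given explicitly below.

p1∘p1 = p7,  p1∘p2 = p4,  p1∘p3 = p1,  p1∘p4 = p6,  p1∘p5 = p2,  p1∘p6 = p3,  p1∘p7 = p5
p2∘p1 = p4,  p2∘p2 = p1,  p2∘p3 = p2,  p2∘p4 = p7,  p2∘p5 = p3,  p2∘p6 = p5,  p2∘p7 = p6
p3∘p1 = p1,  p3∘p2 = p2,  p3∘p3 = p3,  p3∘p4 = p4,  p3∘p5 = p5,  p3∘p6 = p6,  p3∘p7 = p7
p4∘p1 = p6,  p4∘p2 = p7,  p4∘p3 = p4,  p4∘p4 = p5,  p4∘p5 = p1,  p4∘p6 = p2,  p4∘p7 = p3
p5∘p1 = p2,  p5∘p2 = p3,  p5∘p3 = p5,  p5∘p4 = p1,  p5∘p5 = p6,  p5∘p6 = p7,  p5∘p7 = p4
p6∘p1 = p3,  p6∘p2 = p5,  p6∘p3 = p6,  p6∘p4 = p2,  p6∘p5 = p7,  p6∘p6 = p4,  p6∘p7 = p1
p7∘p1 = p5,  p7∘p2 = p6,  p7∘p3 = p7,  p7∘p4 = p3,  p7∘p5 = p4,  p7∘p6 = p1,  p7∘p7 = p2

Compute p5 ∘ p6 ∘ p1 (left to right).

p5

p5 ∘ p6 = p7
p7 ∘ p1 = p5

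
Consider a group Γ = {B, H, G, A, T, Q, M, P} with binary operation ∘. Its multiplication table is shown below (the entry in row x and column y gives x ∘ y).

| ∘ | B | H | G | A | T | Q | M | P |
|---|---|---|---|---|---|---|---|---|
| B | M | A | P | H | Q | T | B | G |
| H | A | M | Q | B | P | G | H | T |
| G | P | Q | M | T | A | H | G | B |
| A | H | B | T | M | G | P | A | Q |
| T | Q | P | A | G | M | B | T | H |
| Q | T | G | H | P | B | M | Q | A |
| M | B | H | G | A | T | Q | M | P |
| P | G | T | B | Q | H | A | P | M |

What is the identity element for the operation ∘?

M

The identity e satisfies e ∘ x = x for all x, so its row in the table reproduces the column headers.
Row M reads: B, H, G, A, T, Q, M, P — exactly the header order. So M is the identity.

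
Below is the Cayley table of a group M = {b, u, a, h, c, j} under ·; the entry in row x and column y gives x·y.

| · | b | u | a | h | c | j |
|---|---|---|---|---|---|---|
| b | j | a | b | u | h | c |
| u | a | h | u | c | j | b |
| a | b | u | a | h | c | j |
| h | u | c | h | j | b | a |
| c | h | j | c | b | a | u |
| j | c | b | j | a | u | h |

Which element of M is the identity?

a

The identity e satisfies e·x = x for all x, so its row in the table reproduces the column headers.
Row a reads: b, u, a, h, c, j — exactly the header order. So a is the identity.
(Structurally, M here is isomorphic to the cyclic group Z_6.)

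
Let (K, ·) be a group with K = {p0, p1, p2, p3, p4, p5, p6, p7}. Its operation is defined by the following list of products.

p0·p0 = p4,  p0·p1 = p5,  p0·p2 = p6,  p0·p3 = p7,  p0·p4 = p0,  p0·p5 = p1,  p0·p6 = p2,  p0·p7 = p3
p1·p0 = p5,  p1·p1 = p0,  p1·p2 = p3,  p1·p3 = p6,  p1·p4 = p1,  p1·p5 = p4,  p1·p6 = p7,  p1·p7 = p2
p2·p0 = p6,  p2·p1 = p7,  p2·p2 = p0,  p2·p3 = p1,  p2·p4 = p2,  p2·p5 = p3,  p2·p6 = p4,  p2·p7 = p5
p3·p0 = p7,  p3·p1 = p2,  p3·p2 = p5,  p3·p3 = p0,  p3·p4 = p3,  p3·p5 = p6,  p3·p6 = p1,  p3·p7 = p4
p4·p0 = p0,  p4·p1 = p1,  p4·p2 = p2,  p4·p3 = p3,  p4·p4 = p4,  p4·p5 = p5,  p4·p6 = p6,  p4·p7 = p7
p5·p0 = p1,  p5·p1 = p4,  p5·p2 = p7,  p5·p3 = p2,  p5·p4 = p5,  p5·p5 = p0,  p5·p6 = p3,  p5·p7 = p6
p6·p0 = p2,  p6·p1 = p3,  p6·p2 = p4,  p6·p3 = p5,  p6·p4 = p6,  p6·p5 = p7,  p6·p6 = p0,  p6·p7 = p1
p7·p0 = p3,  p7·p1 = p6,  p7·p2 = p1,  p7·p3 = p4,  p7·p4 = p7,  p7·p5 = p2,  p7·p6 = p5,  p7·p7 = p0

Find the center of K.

{p0, p4}

An element z is central iff its row equals its column in the table.
For p5: p5·p6 = p3 ≠ p7 = p6·p5, so p5 ∉ Z.
Checking each element this way leaves Z(K) = {p0, p4}.
(Structurally, K here is isomorphic to the quaternion group Q_8.)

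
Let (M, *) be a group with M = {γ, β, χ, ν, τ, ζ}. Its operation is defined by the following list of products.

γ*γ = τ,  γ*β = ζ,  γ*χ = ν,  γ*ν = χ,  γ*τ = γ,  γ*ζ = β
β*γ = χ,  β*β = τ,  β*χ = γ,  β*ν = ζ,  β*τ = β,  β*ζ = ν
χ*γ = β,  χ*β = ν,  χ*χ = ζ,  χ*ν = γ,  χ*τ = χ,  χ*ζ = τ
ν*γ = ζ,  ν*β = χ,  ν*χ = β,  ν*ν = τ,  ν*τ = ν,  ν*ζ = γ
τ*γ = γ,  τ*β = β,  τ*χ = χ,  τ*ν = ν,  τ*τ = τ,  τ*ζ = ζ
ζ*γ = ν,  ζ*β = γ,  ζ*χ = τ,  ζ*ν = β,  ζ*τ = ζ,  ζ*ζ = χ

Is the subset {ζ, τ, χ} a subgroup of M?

Yes

{ζ, τ, χ} contains the identity τ.
Checking products: every product of two elements of {ζ, τ, χ} (read from the table) lies in {ζ, τ, χ}, so the set is closed.
In a finite group, a nonempty closed subset is a subgroup. So {ζ, τ, χ} ≤ M.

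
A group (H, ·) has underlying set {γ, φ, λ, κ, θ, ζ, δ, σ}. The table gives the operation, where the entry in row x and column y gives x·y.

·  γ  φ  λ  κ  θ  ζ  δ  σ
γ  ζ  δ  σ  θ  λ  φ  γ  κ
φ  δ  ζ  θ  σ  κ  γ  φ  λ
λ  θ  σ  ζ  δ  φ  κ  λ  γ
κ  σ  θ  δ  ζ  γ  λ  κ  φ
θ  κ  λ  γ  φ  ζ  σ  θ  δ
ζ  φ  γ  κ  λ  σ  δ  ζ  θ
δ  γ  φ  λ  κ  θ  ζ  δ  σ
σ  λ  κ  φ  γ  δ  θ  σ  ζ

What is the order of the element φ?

4

The identity element is δ (its row matches the header).
φ^1 = φ
φ^2 = φ·φ = ζ
φ^3 = ζ·φ = γ
φ^4 = γ·φ = δ
The first power of φ equal to the identity is φ^4, so ord(φ) = 4.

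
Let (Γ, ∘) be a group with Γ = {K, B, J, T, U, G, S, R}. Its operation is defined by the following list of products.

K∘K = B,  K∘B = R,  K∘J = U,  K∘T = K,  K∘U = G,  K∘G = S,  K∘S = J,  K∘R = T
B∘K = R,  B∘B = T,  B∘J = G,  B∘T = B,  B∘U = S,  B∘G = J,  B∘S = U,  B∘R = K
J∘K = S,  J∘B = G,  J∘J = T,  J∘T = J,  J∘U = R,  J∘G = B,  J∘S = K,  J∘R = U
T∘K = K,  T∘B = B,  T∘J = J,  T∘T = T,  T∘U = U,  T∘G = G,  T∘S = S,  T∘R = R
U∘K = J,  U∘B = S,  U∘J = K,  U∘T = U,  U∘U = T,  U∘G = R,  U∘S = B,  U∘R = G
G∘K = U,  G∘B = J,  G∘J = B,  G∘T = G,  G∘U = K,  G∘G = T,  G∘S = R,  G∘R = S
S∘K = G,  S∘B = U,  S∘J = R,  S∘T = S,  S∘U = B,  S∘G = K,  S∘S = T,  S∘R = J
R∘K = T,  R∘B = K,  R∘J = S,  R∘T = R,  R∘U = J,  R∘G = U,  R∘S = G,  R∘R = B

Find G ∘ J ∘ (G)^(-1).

J

The identity is T. In row G, the entry T sits in column G, so G^(-1) = G.
G ∘ J = B
B ∘ G = J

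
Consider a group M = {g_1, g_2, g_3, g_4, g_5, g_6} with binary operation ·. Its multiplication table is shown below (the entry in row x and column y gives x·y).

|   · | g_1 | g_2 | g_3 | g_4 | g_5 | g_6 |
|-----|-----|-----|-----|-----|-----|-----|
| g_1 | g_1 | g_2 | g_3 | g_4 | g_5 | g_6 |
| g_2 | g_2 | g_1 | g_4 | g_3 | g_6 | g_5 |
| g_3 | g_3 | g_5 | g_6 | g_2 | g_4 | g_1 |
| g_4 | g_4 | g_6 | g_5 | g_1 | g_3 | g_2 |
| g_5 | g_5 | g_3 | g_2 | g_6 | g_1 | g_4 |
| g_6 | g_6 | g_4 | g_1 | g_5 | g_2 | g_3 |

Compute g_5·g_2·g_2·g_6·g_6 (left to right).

g_5·g_2 = g_3
g_3·g_2 = g_5
g_5·g_6 = g_4
g_4·g_6 = g_2

g_2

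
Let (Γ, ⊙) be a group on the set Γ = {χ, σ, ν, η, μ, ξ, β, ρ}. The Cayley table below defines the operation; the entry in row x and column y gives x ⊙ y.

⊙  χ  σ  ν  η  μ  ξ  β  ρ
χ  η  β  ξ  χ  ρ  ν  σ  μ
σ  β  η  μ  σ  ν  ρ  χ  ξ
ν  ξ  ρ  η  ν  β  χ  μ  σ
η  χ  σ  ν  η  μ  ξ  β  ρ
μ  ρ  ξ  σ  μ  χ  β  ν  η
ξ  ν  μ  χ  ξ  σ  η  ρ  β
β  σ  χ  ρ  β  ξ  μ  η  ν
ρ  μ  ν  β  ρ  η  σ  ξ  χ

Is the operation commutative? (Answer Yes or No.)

ρ ⊙ β = ξ but β ⊙ ρ = ν.
Since ρ and β do not commute, Γ is not abelian.

No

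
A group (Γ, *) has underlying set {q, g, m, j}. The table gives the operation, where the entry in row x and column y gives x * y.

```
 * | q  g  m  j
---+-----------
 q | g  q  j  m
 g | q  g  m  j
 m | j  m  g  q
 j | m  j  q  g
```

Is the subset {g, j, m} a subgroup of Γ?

No

j * m = q, which is not in {g, j, m}.
The subset is not closed under *, so it is not a subgroup.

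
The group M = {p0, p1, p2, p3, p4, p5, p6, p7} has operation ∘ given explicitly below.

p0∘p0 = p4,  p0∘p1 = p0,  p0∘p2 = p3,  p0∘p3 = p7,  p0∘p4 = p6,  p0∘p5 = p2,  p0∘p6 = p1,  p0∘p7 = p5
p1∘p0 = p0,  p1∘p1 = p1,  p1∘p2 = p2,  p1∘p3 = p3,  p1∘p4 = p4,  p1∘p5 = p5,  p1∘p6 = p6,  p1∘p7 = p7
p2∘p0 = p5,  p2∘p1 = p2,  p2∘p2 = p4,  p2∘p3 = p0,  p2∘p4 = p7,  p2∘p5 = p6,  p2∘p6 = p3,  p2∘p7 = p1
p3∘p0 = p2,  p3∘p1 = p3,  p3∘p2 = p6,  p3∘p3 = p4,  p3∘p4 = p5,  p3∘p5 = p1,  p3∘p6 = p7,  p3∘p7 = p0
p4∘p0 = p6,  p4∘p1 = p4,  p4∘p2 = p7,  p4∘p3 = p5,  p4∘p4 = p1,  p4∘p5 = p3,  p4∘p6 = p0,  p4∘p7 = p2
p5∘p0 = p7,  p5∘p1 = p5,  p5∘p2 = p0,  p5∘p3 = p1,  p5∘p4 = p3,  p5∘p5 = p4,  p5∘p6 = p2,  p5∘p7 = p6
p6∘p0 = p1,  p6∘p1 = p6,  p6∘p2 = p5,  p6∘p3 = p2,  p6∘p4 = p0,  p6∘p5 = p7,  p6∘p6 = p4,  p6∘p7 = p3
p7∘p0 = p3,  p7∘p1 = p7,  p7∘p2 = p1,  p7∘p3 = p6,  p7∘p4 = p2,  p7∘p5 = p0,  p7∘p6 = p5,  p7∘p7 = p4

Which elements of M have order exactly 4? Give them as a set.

Identity is p1. Compute the order of each non-identity element by repeated multiplication:
  p0: p0 → p4 → p6 → p1  (order 4)
  p2: p2 → p4 → p7 → p1  (order 4)
  p3: p3 → p4 → p5 → p1  (order 4)
  p4: p4 → p1  (order 2)
  p5: p5 → p4 → p3 → p1  (order 4)
  p6: p6 → p4 → p0 → p1  (order 4)
  p7: p7 → p4 → p2 → p1  (order 4)
Elements of order 4: {p0, p2, p3, p5, p6, p7}.
(Structurally, M here is isomorphic to the quaternion group Q_8.)

{p0, p2, p3, p5, p6, p7}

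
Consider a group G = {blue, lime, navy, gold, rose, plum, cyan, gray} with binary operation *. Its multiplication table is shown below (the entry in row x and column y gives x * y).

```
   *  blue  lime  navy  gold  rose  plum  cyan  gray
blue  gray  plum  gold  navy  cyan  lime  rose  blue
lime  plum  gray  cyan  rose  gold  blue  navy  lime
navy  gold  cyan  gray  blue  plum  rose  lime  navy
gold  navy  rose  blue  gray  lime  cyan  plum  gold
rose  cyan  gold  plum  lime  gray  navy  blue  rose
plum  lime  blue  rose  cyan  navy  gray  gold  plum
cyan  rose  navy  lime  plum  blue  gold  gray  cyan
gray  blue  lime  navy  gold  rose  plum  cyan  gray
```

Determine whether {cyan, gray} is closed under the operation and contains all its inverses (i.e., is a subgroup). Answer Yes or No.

{cyan, gray} contains the identity gray.
Checking products: every product of two elements of {cyan, gray} (read from the table) lies in {cyan, gray}, so the set is closed.
In a finite group, a nonempty closed subset is a subgroup. So {cyan, gray} ≤ G.

Yes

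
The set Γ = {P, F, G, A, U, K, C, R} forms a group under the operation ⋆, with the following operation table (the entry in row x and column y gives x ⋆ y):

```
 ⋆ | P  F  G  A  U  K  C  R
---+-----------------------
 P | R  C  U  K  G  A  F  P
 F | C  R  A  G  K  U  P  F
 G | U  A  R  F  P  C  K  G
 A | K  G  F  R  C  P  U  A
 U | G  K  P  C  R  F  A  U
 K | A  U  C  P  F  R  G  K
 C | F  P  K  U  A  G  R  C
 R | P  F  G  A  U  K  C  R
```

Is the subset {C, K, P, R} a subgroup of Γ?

No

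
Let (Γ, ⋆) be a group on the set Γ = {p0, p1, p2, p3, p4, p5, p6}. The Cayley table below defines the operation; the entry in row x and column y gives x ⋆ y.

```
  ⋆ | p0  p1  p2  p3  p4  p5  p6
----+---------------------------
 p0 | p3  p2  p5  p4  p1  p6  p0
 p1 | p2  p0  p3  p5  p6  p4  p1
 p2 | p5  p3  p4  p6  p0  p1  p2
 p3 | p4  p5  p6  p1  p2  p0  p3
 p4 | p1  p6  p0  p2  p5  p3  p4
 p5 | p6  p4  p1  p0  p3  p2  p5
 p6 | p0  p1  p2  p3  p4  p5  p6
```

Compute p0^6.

p5

p0^1 = p0
p0^2 = p0 ⋆ p0 = p3
p0^3 = p3 ⋆ p0 = p4
p0^4 = p4 ⋆ p0 = p1
p0^5 = p1 ⋆ p0 = p2
p0^6 = p2 ⋆ p0 = p5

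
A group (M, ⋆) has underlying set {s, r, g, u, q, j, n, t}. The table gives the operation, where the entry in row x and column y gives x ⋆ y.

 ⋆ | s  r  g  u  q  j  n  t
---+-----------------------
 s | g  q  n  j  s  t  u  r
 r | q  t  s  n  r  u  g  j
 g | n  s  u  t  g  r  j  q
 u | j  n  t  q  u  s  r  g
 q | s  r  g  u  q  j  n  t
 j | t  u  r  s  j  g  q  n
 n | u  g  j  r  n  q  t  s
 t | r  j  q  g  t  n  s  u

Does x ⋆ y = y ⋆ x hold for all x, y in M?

Yes

Check whether the table is symmetric across its main diagonal.
Every entry (row x, col y) equals the entry (row y, col x), so M is abelian.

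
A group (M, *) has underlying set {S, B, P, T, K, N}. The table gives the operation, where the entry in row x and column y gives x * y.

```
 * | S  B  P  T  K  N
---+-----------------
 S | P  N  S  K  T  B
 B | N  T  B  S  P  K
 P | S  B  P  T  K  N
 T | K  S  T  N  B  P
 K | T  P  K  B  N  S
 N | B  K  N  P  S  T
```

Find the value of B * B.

T

Read row B, column B: B * B = T.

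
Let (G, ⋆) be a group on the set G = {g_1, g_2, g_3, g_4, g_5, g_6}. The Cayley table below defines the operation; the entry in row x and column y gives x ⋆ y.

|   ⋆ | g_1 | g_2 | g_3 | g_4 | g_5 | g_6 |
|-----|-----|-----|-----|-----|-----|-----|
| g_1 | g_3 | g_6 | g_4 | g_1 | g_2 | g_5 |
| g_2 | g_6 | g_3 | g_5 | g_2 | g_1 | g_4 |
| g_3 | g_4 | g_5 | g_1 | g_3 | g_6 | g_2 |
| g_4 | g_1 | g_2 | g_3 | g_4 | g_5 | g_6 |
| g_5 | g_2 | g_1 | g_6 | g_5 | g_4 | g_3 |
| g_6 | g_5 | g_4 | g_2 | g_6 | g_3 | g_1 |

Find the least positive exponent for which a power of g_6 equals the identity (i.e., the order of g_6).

6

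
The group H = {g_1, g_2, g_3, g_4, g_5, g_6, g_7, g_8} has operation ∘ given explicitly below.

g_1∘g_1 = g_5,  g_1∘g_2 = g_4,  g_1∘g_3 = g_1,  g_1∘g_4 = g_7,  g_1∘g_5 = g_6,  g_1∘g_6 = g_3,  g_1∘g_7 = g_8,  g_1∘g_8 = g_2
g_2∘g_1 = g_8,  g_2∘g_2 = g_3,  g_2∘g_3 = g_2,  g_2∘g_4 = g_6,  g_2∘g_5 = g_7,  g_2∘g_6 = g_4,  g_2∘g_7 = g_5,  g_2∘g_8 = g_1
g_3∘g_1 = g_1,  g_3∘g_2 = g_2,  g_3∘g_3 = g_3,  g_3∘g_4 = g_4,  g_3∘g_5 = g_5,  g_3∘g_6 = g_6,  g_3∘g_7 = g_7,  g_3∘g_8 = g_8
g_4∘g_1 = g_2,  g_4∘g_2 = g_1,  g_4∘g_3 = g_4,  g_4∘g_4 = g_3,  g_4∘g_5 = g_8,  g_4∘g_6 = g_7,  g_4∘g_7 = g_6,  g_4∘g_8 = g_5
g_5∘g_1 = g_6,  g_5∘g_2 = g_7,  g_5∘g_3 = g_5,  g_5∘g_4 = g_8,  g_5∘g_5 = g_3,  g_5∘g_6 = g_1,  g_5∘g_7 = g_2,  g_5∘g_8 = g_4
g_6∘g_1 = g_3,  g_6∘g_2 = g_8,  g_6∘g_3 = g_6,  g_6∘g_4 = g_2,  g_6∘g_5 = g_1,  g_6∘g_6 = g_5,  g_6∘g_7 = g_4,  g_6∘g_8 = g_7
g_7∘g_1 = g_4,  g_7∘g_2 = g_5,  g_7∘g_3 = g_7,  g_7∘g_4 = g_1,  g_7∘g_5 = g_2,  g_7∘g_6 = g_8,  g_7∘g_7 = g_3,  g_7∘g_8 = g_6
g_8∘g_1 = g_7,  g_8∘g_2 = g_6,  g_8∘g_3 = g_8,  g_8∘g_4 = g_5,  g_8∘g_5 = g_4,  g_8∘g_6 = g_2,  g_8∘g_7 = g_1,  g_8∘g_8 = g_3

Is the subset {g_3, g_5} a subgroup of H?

Yes

{g_3, g_5} contains the identity g_3.
Checking products: every product of two elements of {g_3, g_5} (read from the table) lies in {g_3, g_5}, so the set is closed.
In a finite group, a nonempty closed subset is a subgroup. So {g_3, g_5} ≤ H.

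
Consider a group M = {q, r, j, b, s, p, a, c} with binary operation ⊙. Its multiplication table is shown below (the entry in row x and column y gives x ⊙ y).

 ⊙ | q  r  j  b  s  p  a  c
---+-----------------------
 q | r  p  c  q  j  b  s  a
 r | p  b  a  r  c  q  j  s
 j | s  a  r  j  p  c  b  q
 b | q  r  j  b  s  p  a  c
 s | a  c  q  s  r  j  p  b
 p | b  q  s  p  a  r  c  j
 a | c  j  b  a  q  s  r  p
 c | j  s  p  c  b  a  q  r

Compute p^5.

p^1 = p
p^2 = p ⊙ p = r
p^3 = r ⊙ p = q
p^4 = q ⊙ p = b
p^5 = b ⊙ p = p

p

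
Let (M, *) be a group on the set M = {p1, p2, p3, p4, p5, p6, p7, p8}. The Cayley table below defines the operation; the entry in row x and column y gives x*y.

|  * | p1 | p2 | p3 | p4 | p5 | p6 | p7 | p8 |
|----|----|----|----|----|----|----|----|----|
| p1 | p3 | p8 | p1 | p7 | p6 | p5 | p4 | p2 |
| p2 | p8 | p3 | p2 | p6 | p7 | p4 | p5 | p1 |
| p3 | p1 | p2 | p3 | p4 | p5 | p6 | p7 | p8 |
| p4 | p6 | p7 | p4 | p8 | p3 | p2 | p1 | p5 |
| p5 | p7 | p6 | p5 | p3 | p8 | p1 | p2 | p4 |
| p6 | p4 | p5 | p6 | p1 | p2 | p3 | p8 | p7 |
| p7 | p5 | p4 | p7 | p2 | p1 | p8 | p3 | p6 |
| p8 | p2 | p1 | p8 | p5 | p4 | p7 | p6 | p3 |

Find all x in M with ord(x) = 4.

{p4, p5}

Identity is p3. Compute the order of each non-identity element by repeated multiplication:
  p1: p1 → p3  (order 2)
  p2: p2 → p3  (order 2)
  p4: p4 → p8 → p5 → p3  (order 4)
  p5: p5 → p8 → p4 → p3  (order 4)
  p6: p6 → p3  (order 2)
  p7: p7 → p3  (order 2)
  p8: p8 → p3  (order 2)
Elements of order 4: {p4, p5}.
(Structurally, M here is isomorphic to the dihedral group D_4.)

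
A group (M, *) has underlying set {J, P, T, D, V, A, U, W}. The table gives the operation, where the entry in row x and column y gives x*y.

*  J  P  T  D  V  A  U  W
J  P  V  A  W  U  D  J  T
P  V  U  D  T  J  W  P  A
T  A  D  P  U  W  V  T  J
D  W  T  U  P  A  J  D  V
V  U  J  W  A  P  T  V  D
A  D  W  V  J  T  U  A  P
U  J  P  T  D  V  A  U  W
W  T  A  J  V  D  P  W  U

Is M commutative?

Yes

Check whether the table is symmetric across its main diagonal.
Every entry (row x, col y) equals the entry (row y, col x), so M is abelian.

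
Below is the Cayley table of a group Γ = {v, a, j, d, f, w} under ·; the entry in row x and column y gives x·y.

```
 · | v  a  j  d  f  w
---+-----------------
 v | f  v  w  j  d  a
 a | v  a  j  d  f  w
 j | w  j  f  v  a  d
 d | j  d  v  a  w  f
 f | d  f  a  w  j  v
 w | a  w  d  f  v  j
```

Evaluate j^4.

j

j^1 = j
j^2 = j·j = f
j^3 = f·j = a
j^4 = a·j = j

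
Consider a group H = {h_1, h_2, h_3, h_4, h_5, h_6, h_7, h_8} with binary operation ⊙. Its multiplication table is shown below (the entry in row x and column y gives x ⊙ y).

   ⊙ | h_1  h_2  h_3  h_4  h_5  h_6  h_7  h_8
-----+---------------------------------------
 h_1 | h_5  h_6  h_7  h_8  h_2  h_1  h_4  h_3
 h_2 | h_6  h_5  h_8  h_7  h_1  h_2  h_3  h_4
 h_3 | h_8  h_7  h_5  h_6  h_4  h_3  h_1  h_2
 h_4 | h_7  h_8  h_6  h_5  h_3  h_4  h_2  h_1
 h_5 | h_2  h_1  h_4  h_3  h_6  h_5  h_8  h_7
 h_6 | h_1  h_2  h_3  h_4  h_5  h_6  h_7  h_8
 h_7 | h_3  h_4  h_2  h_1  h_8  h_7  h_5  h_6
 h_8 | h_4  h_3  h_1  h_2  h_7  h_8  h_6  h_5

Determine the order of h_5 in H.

2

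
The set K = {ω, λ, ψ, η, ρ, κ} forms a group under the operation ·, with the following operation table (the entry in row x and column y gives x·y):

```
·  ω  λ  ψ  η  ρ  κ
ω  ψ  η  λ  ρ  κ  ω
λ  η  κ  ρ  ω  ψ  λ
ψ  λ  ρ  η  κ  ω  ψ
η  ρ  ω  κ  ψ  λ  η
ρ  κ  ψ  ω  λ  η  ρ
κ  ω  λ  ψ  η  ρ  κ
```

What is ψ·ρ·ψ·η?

ω

ψ·ρ = ω
ω·ψ = λ
λ·η = ω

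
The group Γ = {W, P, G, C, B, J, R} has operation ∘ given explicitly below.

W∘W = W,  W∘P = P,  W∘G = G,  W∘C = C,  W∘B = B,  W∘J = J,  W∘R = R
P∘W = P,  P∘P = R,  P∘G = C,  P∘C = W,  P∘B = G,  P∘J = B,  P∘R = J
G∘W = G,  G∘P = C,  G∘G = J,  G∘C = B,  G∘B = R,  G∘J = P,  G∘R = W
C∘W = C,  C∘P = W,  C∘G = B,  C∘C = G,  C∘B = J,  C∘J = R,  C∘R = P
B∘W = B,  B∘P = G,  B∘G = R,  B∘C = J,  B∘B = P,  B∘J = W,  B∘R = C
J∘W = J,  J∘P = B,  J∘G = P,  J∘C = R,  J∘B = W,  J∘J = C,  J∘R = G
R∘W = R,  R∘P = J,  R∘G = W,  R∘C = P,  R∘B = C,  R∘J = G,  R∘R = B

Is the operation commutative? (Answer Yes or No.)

Check whether the table is symmetric across its main diagonal.
Every entry (row x, col y) equals the entry (row y, col x), so Γ is abelian.

Yes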